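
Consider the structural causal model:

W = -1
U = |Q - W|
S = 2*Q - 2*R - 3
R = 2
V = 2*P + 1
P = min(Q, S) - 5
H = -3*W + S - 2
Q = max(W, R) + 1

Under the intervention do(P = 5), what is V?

11

Intervening sets P = 5 and removes its equation (P = min(Q, S) - 5).
V = 2*P + 1  [with P=5]  = 11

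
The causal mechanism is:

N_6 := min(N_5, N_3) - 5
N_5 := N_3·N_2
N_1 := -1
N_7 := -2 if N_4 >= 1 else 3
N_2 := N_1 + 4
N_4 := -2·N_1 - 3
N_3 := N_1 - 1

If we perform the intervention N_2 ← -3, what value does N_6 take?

Under do(N_2=-3), the mechanism N_2 := N_1 + 4 is discarded; N_2 is fixed at -3.
N_3 = N_1 - 1  [with N_1=-1]  = -2
N_5 = N_3·N_2  [with N_3=-2, N_2=-3]  = 6
N_6 = min(N_5, N_3) - 5  [with N_5=6, N_3=-2]  = -7

-7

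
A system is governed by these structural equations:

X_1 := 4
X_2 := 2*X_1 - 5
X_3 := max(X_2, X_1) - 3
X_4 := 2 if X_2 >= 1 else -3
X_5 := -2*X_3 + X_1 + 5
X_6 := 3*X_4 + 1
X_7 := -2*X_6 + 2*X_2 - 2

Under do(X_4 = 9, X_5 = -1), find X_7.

-52

Under do(X_4 = 9, X_5 = -1), each intervened variable's structural equation is replaced by its fixed value.
X_2 = 2*X_1 - 5  [with X_1=4]  = 3
X_6 = 3*X_4 + 1  [with X_4=9]  = 28
X_7 = -2*X_6 + 2*X_2 - 2  [with X_6=28, X_2=3]  = -52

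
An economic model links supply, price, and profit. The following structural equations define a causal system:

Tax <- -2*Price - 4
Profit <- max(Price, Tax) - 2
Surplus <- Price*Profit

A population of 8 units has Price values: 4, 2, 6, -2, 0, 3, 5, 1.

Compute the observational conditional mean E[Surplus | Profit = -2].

Conditioning on Profit=-2 selects the 2 unit(s) with Price ∈ {-2, 0}. Their Surplus values: 4, 0. Mean = 2.

2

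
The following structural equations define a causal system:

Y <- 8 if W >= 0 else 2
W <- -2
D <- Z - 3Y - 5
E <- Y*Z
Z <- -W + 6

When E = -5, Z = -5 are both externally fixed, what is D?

The joint intervention fixes E = -5, Z = -5, removing each variable's own equation.
Y = 8 if W >= 0 else 2  [with W=-2]  = 2
D = Z - 3Y - 5  [with Z=-5, Y=2]  = -16

-16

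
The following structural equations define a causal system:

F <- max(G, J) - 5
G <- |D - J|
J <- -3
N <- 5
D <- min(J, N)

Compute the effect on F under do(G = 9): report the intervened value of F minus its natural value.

Intervening sets G = 9 and removes its equation (G <- |D - J|).
F = max(G, J) - 5  [with G=9, J=-3]  = 4
Without intervention: D = min(J, N)  [with J=-3, N=5]  = -3; G = |D - J|  [with D=-3, J=-3]  = 0; F = max(G, J) - 5  [with G=0, J=-3]  = -5.
Change = 4 − (-5) = 9.

9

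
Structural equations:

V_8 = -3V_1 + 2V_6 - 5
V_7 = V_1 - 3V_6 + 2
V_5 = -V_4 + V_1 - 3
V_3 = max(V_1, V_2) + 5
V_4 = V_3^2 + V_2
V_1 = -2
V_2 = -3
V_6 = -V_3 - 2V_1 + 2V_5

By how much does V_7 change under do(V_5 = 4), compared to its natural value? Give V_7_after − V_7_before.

Under do(V_5=4), the mechanism V_5 = -V_4 + V_1 - 3 is discarded; V_5 is fixed at 4.
V_3 = max(V_1, V_2) + 5  [with V_1=-2, V_2=-3]  = 3
V_6 = -V_3 - 2V_1 + 2V_5  [with V_3=3, V_1=-2, V_5=4]  = 9
V_7 = V_1 - 3V_6 + 2  [with V_1=-2, V_6=9]  = -27
Without intervention: V_3 = max(V_1, V_2) + 5  [with V_1=-2, V_2=-3]  = 3; V_4 = V_3^2 + V_2  [with V_3=3, V_2=-3]  = 6; V_5 = -V_4 + V_1 - 3  [with V_4=6, V_1=-2]  = -11; V_6 = -V_3 - 2V_1 + 2V_5  [with V_3=3, V_1=-2, V_5=-11]  = -21; V_7 = V_1 - 3V_6 + 2  [with V_1=-2, V_6=-21]  = 63.
Change = -27 − 63 = -90.

-90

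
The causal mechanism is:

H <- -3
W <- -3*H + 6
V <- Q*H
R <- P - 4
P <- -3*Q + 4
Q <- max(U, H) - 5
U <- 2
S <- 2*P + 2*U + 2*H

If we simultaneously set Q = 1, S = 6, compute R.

Setting Q = 1, S = 6 by intervention discards those variables' equations.
P = -3*Q + 4  [with Q=1]  = 1
R = P - 4  [with P=1]  = -3

-3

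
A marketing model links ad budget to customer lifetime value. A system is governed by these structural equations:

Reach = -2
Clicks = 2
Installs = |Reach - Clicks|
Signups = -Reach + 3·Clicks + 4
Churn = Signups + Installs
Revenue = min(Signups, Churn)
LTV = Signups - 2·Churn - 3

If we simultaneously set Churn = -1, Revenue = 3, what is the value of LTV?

Under do(Churn = -1, Revenue = 3), each intervened variable's structural equation is replaced by its fixed value.
Signups = -Reach + 3·Clicks + 4  [with Reach=-2, Clicks=2]  = 12
LTV = Signups - 2·Churn - 3  [with Signups=12, Churn=-1]  = 11

11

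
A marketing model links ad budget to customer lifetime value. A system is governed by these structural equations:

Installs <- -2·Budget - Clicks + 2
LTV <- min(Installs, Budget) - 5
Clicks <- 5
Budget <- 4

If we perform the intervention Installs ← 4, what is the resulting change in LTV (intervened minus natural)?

15

The intervention breaks the incoming arrows to Installs: Installs <- -2·Budget - Clicks + 2 no longer applies, and Installs = 4.
LTV = min(Installs, Budget) - 5  [with Installs=4, Budget=4]  = -1
Without intervention: Installs = -2·Budget - Clicks + 2  [with Budget=4, Clicks=5]  = -11; LTV = min(Installs, Budget) - 5  [with Installs=-11, Budget=4]  = -16.
Change = -1 − (-16) = 15.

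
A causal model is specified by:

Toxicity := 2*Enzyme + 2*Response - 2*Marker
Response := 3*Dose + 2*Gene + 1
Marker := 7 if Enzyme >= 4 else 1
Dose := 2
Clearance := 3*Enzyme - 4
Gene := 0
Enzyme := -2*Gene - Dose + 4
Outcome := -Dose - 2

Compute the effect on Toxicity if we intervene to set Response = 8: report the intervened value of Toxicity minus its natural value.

2

The intervention breaks the incoming arrows to Response: Response := 3*Dose + 2*Gene + 1 no longer applies, and Response = 8.
Enzyme = -2*Gene - Dose + 4  [with Gene=0, Dose=2]  = 2
Marker = 7 if Enzyme >= 4 else 1  [with Enzyme=2]  = 1
Toxicity = 2*Enzyme + 2*Response - 2*Marker  [with Enzyme=2, Response=8, Marker=1]  = 18
Without intervention: Enzyme = -2*Gene - Dose + 4  [with Gene=0, Dose=2]  = 2; Marker = 7 if Enzyme >= 4 else 1  [with Enzyme=2]  = 1; Response = 3*Dose + 2*Gene + 1  [with Dose=2, Gene=0]  = 7; Toxicity = 2*Enzyme + 2*Response - 2*Marker  [with Enzyme=2, Response=7, Marker=1]  = 16.
Change = 18 − 16 = 2.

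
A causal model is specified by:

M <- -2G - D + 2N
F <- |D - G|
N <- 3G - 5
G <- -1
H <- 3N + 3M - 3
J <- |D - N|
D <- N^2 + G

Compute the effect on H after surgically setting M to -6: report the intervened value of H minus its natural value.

213

The intervention breaks the incoming arrows to M: M <- -2G - D + 2N no longer applies, and M = -6.
N = 3G - 5  [with G=-1]  = -8
H = 3N + 3M - 3  [with N=-8, M=-6]  = -45
Without intervention: N = 3G - 5  [with G=-1]  = -8; D = N^2 + G  [with N=-8, G=-1]  = 63; M = -2G - D + 2N  [with G=-1, D=63, N=-8]  = -77; H = 3N + 3M - 3  [with N=-8, M=-77]  = -258.
Change = -45 − (-258) = 213.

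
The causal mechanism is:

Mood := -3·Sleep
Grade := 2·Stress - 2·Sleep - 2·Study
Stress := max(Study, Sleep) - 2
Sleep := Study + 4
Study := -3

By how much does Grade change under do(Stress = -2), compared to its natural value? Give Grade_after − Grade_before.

-2

do(Stress=-2) replaces the equation Stress := max(Study, Sleep) - 2 with the constant Stress = -2.
Sleep = Study + 4  [with Study=-3]  = 1
Grade = 2·Stress - 2·Sleep - 2·Study  [with Stress=-2, Sleep=1, Study=-3]  = 0
Without intervention: Sleep = Study + 4  [with Study=-3]  = 1; Stress = max(Study, Sleep) - 2  [with Study=-3, Sleep=1]  = -1; Grade = 2·Stress - 2·Sleep - 2·Study  [with Stress=-1, Sleep=1, Study=-3]  = 2.
Change = 0 − 2 = -2.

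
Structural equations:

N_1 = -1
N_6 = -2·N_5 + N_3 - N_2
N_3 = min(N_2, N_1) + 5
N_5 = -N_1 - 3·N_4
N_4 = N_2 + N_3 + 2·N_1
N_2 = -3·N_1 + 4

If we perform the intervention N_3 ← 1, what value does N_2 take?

7

Under do(N_3=1), the mechanism N_3 = min(N_2, N_1) + 5 is discarded; N_3 is fixed at 1.
Since N_2 is not a descendant of the intervened variable, it is unaffected.
N_2 = -3·N_1 + 4  [with N_1=-1]  = 7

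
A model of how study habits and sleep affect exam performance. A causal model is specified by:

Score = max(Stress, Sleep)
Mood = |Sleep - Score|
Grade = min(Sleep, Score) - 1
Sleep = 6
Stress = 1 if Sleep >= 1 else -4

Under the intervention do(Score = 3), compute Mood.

The intervention breaks the incoming arrows to Score: Score = max(Stress, Sleep) no longer applies, and Score = 3.
Mood = |Sleep - Score|  [with Sleep=6, Score=3]  = 3

3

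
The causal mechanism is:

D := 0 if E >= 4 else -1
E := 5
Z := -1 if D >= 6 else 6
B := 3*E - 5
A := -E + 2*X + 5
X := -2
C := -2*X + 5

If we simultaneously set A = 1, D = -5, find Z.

6

Setting A = 1, D = -5 by intervention discards those variables' equations.
Z = -1 if D >= 6 else 6  [with D=-5]  = 6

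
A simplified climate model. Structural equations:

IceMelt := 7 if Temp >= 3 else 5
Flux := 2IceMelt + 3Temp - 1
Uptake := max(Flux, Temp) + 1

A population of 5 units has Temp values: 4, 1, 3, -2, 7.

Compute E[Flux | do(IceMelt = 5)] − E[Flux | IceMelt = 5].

9.3

do(IceMelt=5) breaks IceMelt's dependence on Temp. With IceMelt=5 fixed, Flux across the units is 21, 12, 18, 3, 30, mean 16.8.
Conditioning on IceMelt=5 selects the 2 unit(s) with Temp ∈ {1, -2}. Their Flux values: 12, 3. Mean = 7.5.
Difference = 16.8 − 7.5 = 9.3.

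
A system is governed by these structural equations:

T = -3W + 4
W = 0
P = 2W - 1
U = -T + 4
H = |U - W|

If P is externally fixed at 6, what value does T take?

4

The intervention breaks the incoming arrows to P: P = 2W - 1 no longer applies, and P = 6.
Since T is not a descendant of the intervened variable, it is unaffected.
T = -3W + 4  [with W=0]  = 4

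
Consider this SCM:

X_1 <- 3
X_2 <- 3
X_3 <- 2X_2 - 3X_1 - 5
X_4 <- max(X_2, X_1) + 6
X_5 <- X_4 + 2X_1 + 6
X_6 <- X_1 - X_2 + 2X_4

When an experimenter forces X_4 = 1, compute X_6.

2

Under do(X_4=1), the mechanism X_4 <- max(X_2, X_1) + 6 is discarded; X_4 is fixed at 1.
X_6 = X_1 - X_2 + 2X_4  [with X_1=3, X_2=3, X_4=1]  = 2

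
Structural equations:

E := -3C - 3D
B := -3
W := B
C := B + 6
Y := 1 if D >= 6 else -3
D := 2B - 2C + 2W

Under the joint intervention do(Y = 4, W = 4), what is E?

The joint intervention fixes Y = 4, W = 4, removing each variable's own equation.
C = B + 6  [with B=-3]  = 3
D = 2B - 2C + 2W  [with B=-3, C=3, W=4]  = -4
E = -3C - 3D  [with C=3, D=-4]  = 3

3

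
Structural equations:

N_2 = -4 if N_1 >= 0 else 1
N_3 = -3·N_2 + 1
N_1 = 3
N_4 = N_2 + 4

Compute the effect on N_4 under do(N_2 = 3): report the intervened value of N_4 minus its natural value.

7

Under do(N_2=3), the mechanism N_2 = -4 if N_1 >= 0 else 1 is discarded; N_2 is fixed at 3.
N_4 = N_2 + 4  [with N_2=3]  = 7
Without intervention: N_2 = -4 if N_1 >= 0 else 1  [with N_1=3]  = -4; N_4 = N_2 + 4  [with N_2=-4]  = 0.
Change = 7 − 0 = 7.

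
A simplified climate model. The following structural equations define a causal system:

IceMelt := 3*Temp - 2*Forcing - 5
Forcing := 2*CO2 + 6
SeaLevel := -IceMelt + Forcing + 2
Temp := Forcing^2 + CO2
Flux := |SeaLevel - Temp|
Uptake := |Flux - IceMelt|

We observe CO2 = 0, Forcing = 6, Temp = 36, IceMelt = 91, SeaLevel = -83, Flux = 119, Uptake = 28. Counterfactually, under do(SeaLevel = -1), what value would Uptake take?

Under do(SeaLevel=-1), the mechanism SeaLevel := -IceMelt + Forcing + 2 is discarded; SeaLevel is fixed at -1.
Forcing = 2*CO2 + 6  [with CO2=0]  = 6
Temp = Forcing^2 + CO2  [with Forcing=6, CO2=0]  = 36
IceMelt = 3*Temp - 2*Forcing - 5  [with Temp=36, Forcing=6]  = 91
Flux = |SeaLevel - Temp|  [with SeaLevel=-1, Temp=36]  = 37
Uptake = |Flux - IceMelt|  [with Flux=37, IceMelt=91]  = 54

54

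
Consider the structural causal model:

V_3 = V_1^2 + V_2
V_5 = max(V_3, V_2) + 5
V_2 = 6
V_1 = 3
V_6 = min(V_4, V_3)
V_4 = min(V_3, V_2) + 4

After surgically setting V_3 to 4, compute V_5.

do(V_3=4) replaces the equation V_3 = V_1^2 + V_2 with the constant V_3 = 4.
V_5 = max(V_3, V_2) + 5  [with V_3=4, V_2=6]  = 11

11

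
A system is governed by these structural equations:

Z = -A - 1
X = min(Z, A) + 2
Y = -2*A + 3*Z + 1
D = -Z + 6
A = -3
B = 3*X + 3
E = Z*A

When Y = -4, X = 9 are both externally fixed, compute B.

30

Under do(Y = -4, X = 9), each intervened variable's structural equation is replaced by its fixed value.
B = 3*X + 3  [with X=9]  = 30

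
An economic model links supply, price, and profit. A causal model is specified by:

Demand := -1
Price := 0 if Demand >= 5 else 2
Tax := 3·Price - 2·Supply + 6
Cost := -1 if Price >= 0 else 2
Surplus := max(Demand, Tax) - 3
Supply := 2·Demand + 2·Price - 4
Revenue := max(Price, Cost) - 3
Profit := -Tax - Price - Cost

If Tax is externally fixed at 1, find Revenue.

-1

do(Tax=1) replaces the equation Tax := 3·Price - 2·Supply + 6 with the constant Tax = 1.
Since Revenue is not a descendant of the intervened variable, it is unaffected.
Price = 0 if Demand >= 5 else 2  [with Demand=-1]  = 2
Cost = -1 if Price >= 0 else 2  [with Price=2]  = -1
Revenue = max(Price, Cost) - 3  [with Price=2, Cost=-1]  = -1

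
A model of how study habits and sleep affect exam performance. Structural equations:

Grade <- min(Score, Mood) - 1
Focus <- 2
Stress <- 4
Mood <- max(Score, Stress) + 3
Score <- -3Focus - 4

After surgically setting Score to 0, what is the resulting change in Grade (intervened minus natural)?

10

do(Score=0) replaces the equation Score <- -3Focus - 4 with the constant Score = 0.
Mood = max(Score, Stress) + 3  [with Score=0, Stress=4]  = 7
Grade = min(Score, Mood) - 1  [with Score=0, Mood=7]  = -1
Without intervention: Score = -3Focus - 4  [with Focus=2]  = -10; Mood = max(Score, Stress) + 3  [with Score=-10, Stress=4]  = 7; Grade = min(Score, Mood) - 1  [with Score=-10, Mood=7]  = -11.
Change = -1 − (-11) = 10.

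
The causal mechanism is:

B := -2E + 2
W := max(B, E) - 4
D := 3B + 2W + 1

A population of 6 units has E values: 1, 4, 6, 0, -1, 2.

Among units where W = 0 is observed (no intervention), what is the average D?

-2

E[D|W=0] averages over only the 2 units with W=0 (E = 4, -1): D = -17, 13, mean -2.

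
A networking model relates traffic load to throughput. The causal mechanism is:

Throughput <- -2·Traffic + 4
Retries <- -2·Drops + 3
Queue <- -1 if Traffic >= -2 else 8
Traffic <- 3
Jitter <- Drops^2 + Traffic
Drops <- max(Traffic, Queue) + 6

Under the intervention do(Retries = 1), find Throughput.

-2

Under do(Retries=1), the mechanism Retries <- -2·Drops + 3 is discarded; Retries is fixed at 1.
Since Throughput is not a descendant of the intervened variable, it is unaffected.
Throughput = -2·Traffic + 4  [with Traffic=3]  = -2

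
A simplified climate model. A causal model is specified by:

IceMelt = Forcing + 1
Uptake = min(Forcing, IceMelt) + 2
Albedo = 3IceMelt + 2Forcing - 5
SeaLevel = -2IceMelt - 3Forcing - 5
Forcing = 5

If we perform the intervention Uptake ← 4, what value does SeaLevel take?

-32

The intervention breaks the incoming arrows to Uptake: Uptake = min(Forcing, IceMelt) + 2 no longer applies, and Uptake = 4.
Since SeaLevel is not a descendant of the intervened variable, it is unaffected.
IceMelt = Forcing + 1  [with Forcing=5]  = 6
SeaLevel = -2IceMelt - 3Forcing - 5  [with IceMelt=6, Forcing=5]  = -32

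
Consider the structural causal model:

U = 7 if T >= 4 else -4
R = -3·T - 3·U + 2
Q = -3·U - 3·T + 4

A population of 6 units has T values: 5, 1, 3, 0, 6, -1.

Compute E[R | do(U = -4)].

7

Under do(U=-4), U's equation is replaced by U=-4 for every unit. Per-unit R: -1, 11, 5, 14, -4, 17. Mean = 7.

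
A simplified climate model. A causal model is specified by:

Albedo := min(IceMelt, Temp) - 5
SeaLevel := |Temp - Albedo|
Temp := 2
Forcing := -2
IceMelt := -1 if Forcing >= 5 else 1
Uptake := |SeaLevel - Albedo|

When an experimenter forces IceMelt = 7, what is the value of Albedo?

The intervention breaks the incoming arrows to IceMelt: IceMelt := -1 if Forcing >= 5 else 1 no longer applies, and IceMelt = 7.
Albedo = min(IceMelt, Temp) - 5  [with IceMelt=7, Temp=2]  = -3

-3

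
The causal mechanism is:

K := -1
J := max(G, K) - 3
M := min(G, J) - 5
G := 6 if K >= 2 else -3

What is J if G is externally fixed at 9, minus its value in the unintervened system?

10

The intervention breaks the incoming arrows to G: G := 6 if K >= 2 else -3 no longer applies, and G = 9.
J = max(G, K) - 3  [with G=9, K=-1]  = 6
Without intervention: G = 6 if K >= 2 else -3  [with K=-1]  = -3; J = max(G, K) - 3  [with G=-3, K=-1]  = -4.
Change = 6 − (-4) = 10.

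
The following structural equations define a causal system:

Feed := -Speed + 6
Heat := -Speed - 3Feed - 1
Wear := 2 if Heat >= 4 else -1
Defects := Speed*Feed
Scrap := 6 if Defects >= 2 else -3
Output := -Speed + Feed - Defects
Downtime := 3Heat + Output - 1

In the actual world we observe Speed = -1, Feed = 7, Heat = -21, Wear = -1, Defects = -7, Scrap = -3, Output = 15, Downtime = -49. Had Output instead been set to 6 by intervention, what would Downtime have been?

-58

do(Output=6) replaces the equation Output := -Speed + Feed - Defects with the constant Output = 6.
Feed = -Speed + 6  [with Speed=-1]  = 7
Heat = -Speed - 3Feed - 1  [with Speed=-1, Feed=7]  = -21
Downtime = 3Heat + Output - 1  [with Heat=-21, Output=6]  = -58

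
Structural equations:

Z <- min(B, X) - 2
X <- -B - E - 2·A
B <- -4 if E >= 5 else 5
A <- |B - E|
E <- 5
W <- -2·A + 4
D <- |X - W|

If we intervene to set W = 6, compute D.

Under do(W=6), the mechanism W <- -2·A + 4 is discarded; W is fixed at 6.
B = -4 if E >= 5 else 5  [with E=5]  = -4
A = |B - E|  [with B=-4, E=5]  = 9
X = -B - E - 2·A  [with B=-4, E=5, A=9]  = -19
D = |X - W|  [with X=-19, W=6]  = 25

25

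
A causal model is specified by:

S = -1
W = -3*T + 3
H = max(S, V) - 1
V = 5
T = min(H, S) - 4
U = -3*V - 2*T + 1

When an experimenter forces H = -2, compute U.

-2

The intervention breaks the incoming arrows to H: H = max(S, V) - 1 no longer applies, and H = -2.
T = min(H, S) - 4  [with H=-2, S=-1]  = -6
U = -3*V - 2*T + 1  [with V=5, T=-6]  = -2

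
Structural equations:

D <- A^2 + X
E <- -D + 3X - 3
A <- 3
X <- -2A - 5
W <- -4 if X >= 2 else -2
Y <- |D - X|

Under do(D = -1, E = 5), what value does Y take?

10

The joint intervention fixes D = -1, E = 5, removing each variable's own equation.
X = -2A - 5  [with A=3]  = -11
Y = |D - X|  [with D=-1, X=-11]  = 10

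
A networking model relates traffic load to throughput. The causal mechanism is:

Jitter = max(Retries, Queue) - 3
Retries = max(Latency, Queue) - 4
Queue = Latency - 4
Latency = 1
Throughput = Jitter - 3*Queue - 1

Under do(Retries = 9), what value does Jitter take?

The intervention breaks the incoming arrows to Retries: Retries = max(Latency, Queue) - 4 no longer applies, and Retries = 9.
Queue = Latency - 4  [with Latency=1]  = -3
Jitter = max(Retries, Queue) - 3  [with Retries=9, Queue=-3]  = 6

6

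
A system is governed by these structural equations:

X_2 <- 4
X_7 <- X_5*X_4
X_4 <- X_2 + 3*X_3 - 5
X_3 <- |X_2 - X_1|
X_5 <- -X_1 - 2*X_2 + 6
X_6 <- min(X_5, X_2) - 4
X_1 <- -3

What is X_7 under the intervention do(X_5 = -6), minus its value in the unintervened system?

Under do(X_5=-6), the mechanism X_5 <- -X_1 - 2*X_2 + 6 is discarded; X_5 is fixed at -6.
X_3 = |X_2 - X_1|  [with X_2=4, X_1=-3]  = 7
X_4 = X_2 + 3*X_3 - 5  [with X_2=4, X_3=7]  = 20
X_7 = X_5*X_4  [with X_5=-6, X_4=20]  = -120
Without intervention: X_3 = |X_2 - X_1|  [with X_2=4, X_1=-3]  = 7; X_4 = X_2 + 3*X_3 - 5  [with X_2=4, X_3=7]  = 20; X_5 = -X_1 - 2*X_2 + 6  [with X_1=-3, X_2=4]  = 1; X_7 = X_5*X_4  [with X_5=1, X_4=20]  = 20.
Change = -120 − 20 = -140.

-140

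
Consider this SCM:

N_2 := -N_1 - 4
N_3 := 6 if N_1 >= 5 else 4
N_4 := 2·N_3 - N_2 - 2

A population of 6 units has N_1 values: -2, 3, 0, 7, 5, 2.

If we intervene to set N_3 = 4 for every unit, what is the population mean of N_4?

do(N_3=4) breaks N_3's dependence on N_1. With N_3=4 fixed, N_4 across the units is 8, 13, 10, 17, 15, 12, mean 12.5.

12.5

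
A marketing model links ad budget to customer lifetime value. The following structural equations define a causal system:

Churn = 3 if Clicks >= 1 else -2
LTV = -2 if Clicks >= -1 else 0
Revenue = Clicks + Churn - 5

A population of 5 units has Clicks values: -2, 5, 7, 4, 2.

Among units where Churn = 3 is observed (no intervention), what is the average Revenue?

Conditioning on Churn=3 selects the 4 unit(s) with Clicks ∈ {5, 7, 4, 2}. Their Revenue values: 3, 5, 2, 0. Mean = 2.5.

2.5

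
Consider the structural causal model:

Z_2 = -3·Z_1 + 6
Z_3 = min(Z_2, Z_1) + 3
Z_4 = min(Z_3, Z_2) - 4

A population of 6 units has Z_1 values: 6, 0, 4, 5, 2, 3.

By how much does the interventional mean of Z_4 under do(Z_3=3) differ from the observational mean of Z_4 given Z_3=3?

-6

The intervention sets Z_3=3 in all 6 units regardless of Z_1. Recomputing Z_4 per unit gives -16, -1, -10, -13, -4, -7; average -8.5.
Conditioning on Z_3=3 selects the 2 unit(s) with Z_1 ∈ {0, 2}. Their Z_4 values: -1, -4. Mean = -2.5.
Difference = -8.5 − (-2.5) = -6.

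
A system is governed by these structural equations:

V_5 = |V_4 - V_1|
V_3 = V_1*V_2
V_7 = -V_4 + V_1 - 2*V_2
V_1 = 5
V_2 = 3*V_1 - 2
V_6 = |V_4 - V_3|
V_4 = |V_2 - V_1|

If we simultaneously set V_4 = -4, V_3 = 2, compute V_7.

-17

The joint intervention fixes V_4 = -4, V_3 = 2, removing each variable's own equation.
V_2 = 3*V_1 - 2  [with V_1=5]  = 13
V_7 = -V_4 + V_1 - 2*V_2  [with V_4=-4, V_1=5, V_2=13]  = -17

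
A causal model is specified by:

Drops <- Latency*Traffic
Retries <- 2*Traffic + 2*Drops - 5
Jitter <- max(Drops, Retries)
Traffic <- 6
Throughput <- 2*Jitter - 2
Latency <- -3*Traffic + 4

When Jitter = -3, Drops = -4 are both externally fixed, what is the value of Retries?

Under do(Jitter = -3, Drops = -4), each intervened variable's structural equation is replaced by its fixed value.
Retries = 2*Traffic + 2*Drops - 5  [with Traffic=6, Drops=-4]  = -1

-1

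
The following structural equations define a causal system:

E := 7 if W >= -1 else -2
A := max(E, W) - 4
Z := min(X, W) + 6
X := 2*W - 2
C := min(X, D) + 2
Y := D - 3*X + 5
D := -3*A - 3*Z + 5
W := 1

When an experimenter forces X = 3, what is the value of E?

The intervention breaks the incoming arrows to X: X := 2*W - 2 no longer applies, and X = 3.
Since E is not a descendant of the intervened variable, it is unaffected.
E = 7 if W >= -1 else -2  [with W=1]  = 7

7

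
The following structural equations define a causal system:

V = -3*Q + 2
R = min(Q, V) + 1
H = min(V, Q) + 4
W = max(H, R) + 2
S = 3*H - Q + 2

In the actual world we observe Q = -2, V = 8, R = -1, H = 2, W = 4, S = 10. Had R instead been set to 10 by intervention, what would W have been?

12

do(R=10) replaces the equation R = min(Q, V) + 1 with the constant R = 10.
V = -3*Q + 2  [with Q=-2]  = 8
H = min(V, Q) + 4  [with V=8, Q=-2]  = 2
W = max(H, R) + 2  [with H=2, R=10]  = 12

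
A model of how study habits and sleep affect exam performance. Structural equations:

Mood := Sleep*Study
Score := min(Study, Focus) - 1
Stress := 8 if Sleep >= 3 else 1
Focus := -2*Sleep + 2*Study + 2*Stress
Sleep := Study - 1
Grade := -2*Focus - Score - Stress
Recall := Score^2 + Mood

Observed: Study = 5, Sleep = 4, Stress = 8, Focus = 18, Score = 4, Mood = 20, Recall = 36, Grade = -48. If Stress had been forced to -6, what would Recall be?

141

The intervention breaks the incoming arrows to Stress: Stress := 8 if Sleep >= 3 else 1 no longer applies, and Stress = -6.
Sleep = Study - 1  [with Study=5]  = 4
Focus = -2*Sleep + 2*Study + 2*Stress  [with Sleep=4, Study=5, Stress=-6]  = -10
Score = min(Study, Focus) - 1  [with Study=5, Focus=-10]  = -11
Mood = Sleep*Study  [with Sleep=4, Study=5]  = 20
Recall = Score^2 + Mood  [with Score=-11, Mood=20]  = 141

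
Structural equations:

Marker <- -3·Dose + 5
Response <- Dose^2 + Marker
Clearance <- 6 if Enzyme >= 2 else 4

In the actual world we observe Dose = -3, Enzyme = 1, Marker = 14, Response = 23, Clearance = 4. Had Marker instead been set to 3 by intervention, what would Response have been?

The intervention breaks the incoming arrows to Marker: Marker <- -3·Dose + 5 no longer applies, and Marker = 3.
Response = Dose^2 + Marker  [with Dose=-3, Marker=3]  = 12

12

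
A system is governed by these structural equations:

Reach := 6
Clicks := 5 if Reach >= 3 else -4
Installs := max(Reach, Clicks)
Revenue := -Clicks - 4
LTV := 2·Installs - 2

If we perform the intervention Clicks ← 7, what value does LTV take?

12

do(Clicks=7) replaces the equation Clicks := 5 if Reach >= 3 else -4 with the constant Clicks = 7.
Installs = max(Reach, Clicks)  [with Reach=6, Clicks=7]  = 7
LTV = 2·Installs - 2  [with Installs=7]  = 12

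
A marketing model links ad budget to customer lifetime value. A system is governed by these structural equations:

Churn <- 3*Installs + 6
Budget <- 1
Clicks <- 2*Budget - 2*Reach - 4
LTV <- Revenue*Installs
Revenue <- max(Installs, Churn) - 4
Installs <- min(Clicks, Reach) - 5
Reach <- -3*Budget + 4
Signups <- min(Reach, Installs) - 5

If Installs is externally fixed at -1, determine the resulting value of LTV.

do(Installs=-1) replaces the equation Installs <- min(Clicks, Reach) - 5 with the constant Installs = -1.
Churn = 3*Installs + 6  [with Installs=-1]  = 3
Revenue = max(Installs, Churn) - 4  [with Installs=-1, Churn=3]  = -1
LTV = Revenue*Installs  [with Revenue=-1, Installs=-1]  = 1

1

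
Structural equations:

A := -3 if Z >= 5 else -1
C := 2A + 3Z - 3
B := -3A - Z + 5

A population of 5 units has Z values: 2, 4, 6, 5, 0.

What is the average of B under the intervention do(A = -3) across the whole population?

Under do(A=-3), A's equation is replaced by A=-3 for every unit. Per-unit B: 12, 10, 8, 9, 14. Mean = 10.6.

10.6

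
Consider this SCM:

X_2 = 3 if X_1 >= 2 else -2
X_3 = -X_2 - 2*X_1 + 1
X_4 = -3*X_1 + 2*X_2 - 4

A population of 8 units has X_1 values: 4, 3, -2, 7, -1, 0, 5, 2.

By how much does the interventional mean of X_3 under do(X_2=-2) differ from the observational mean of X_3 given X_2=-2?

-6.5

Every unit gets X_2=-2 under the intervention. X_3 values become -5, -3, 7, -11, 5, 3, -7, -1; E[X_3|do(X_2=-2)] = -1.5.
E[X_3|X_2=-2] averages over only the 3 units with X_2=-2 (X_1 = -2, -1, 0): X_3 = 7, 5, 3, mean 5.
Difference = -1.5 − 5 = -6.5.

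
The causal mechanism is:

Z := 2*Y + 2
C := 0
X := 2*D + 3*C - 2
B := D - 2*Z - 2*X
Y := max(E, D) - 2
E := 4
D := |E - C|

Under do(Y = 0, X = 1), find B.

Under do(Y = 0, X = 1), each intervened variable's structural equation is replaced by its fixed value.
D = |E - C|  [with E=4, C=0]  = 4
Z = 2*Y + 2  [with Y=0]  = 2
B = D - 2*Z - 2*X  [with D=4, Z=2, X=1]  = -2

-2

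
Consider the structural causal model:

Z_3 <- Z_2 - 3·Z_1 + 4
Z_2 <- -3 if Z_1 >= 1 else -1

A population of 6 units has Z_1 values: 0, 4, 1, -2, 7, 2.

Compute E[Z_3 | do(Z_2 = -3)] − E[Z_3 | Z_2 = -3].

4.5

do(Z_2=-3) breaks Z_2's dependence on Z_1. With Z_2=-3 fixed, Z_3 across the units is 1, -11, -2, 7, -20, -5, mean -5.
Conditioning on Z_2=-3 selects the 4 unit(s) with Z_1 ∈ {4, 1, 7, 2}. Their Z_3 values: -11, -2, -20, -5. Mean = -9.5.
Difference = -5 − (-9.5) = 4.5.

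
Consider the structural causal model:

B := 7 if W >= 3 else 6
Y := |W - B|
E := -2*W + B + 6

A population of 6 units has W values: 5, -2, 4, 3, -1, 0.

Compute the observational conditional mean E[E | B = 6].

14

E[E|B=6] averages over only the 3 units with B=6 (W = -2, -1, 0): E = 16, 14, 12, mean 14.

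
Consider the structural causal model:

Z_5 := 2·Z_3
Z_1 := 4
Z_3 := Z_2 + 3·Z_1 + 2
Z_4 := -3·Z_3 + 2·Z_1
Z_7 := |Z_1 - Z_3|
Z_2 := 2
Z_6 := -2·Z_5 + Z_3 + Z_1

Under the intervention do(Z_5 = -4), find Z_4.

The intervention breaks the incoming arrows to Z_5: Z_5 := 2·Z_3 no longer applies, and Z_5 = -4.
Since Z_4 is not a descendant of the intervened variable, it is unaffected.
Z_3 = Z_2 + 3·Z_1 + 2  [with Z_2=2, Z_1=4]  = 16
Z_4 = -3·Z_3 + 2·Z_1  [with Z_3=16, Z_1=4]  = -40

-40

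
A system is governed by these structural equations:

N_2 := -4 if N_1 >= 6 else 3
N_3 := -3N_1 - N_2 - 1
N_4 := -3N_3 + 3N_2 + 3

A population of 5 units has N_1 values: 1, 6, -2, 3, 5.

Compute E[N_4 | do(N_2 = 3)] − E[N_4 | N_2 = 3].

Under do(N_2=3), N_2's equation is replaced by N_2=3 for every unit. Per-unit N_4: 33, 78, 6, 51, 69. Mean = 47.4.
Observing N_2=3 restricts to units where N_2's equation naturally yields 3: N_1 ∈ {1, -2, 3, 5}. In that subpopulation N_4 = 33, 6, 51, 69, mean 39.75.
Difference = 47.4 − 39.75 = 7.65.

7.65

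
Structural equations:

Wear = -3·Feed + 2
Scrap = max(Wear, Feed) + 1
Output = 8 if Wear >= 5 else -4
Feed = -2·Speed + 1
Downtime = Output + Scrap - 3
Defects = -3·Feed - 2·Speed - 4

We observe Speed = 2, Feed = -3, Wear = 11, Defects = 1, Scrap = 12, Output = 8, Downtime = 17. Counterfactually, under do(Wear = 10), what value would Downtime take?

16

The intervention breaks the incoming arrows to Wear: Wear = -3·Feed + 2 no longer applies, and Wear = 10.
Feed = -2·Speed + 1  [with Speed=2]  = -3
Scrap = max(Wear, Feed) + 1  [with Wear=10, Feed=-3]  = 11
Output = 8 if Wear >= 5 else -4  [with Wear=10]  = 8
Downtime = Output + Scrap - 3  [with Output=8, Scrap=11]  = 16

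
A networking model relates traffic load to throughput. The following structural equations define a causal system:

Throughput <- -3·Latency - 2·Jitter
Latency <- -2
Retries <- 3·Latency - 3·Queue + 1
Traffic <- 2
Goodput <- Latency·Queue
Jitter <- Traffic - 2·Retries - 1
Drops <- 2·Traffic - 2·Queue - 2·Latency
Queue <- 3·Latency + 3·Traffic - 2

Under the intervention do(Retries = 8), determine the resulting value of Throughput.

Under do(Retries=8), the mechanism Retries <- 3·Latency - 3·Queue + 1 is discarded; Retries is fixed at 8.
Jitter = Traffic - 2·Retries - 1  [with Traffic=2, Retries=8]  = -15
Throughput = -3·Latency - 2·Jitter  [with Latency=-2, Jitter=-15]  = 36

36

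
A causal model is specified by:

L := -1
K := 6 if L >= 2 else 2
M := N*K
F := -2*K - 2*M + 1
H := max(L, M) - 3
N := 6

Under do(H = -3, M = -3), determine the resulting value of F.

3

Setting H = -3, M = -3 by intervention discards those variables' equations.
K = 6 if L >= 2 else 2  [with L=-1]  = 2
F = -2*K - 2*M + 1  [with K=2, M=-3]  = 3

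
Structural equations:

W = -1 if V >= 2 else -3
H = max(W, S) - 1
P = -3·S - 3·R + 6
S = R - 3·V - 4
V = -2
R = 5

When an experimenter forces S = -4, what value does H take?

Intervening sets S = -4 and removes its equation (S = R - 3·V - 4).
W = -1 if V >= 2 else -3  [with V=-2]  = -3
H = max(W, S) - 1  [with W=-3, S=-4]  = -4

-4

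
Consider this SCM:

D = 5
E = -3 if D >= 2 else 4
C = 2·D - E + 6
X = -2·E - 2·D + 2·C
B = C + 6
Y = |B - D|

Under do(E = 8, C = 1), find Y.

Under do(E = 8, C = 1), each intervened variable's structural equation is replaced by its fixed value.
B = C + 6  [with C=1]  = 7
Y = |B - D|  [with B=7, D=5]  = 2

2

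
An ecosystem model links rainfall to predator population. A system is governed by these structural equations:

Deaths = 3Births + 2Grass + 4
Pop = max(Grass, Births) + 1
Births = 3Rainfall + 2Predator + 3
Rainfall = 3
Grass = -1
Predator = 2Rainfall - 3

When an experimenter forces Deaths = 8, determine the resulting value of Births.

The intervention breaks the incoming arrows to Deaths: Deaths = 3Births + 2Grass + 4 no longer applies, and Deaths = 8.
Since Births is not a descendant of the intervened variable, it is unaffected.
Predator = 2Rainfall - 3  [with Rainfall=3]  = 3
Births = 3Rainfall + 2Predator + 3  [with Rainfall=3, Predator=3]  = 18

18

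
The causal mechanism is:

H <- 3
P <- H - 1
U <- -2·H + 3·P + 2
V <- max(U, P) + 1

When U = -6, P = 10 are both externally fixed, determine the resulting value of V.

The joint intervention fixes U = -6, P = 10, removing each variable's own equation.
V = max(U, P) + 1  [with U=-6, P=10]  = 11

11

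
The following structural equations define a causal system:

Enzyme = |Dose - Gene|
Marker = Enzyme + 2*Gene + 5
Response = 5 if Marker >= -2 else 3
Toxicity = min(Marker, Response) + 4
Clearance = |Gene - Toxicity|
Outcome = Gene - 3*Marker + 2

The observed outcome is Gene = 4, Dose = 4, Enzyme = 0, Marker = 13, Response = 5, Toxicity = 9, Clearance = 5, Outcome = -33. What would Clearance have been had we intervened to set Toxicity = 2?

Intervening sets Toxicity = 2 and removes its equation (Toxicity = min(Marker, Response) + 4).
Clearance = |Gene - Toxicity|  [with Gene=4, Toxicity=2]  = 2

2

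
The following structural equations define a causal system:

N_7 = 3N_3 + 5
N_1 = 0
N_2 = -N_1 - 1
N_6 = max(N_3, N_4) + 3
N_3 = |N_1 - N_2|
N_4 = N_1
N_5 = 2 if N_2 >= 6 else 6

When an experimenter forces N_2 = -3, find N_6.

Under do(N_2=-3), the mechanism N_2 = -N_1 - 1 is discarded; N_2 is fixed at -3.
N_3 = |N_1 - N_2|  [with N_1=0, N_2=-3]  = 3
N_4 = N_1  [with N_1=0]  = 0
N_6 = max(N_3, N_4) + 3  [with N_3=3, N_4=0]  = 6

6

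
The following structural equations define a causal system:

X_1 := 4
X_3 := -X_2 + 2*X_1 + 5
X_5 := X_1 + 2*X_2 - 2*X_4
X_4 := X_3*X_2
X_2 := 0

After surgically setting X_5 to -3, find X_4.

The intervention breaks the incoming arrows to X_5: X_5 := X_1 + 2*X_2 - 2*X_4 no longer applies, and X_5 = -3.
Since X_4 is not a descendant of the intervened variable, it is unaffected.
X_3 = -X_2 + 2*X_1 + 5  [with X_2=0, X_1=4]  = 13
X_4 = X_3*X_2  [with X_3=13, X_2=0]  = 0

0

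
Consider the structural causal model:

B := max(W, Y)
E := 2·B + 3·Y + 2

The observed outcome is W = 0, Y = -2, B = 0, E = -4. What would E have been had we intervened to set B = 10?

The intervention breaks the incoming arrows to B: B := max(W, Y) no longer applies, and B = 10.
E = 2·B + 3·Y + 2  [with B=10, Y=-2]  = 16

16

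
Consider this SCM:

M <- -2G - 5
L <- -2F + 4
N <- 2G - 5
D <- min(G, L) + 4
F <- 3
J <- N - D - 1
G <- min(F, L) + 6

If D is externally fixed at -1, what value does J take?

Intervening sets D = -1 and removes its equation (D <- min(G, L) + 4).
L = -2F + 4  [with F=3]  = -2
G = min(F, L) + 6  [with F=3, L=-2]  = 4
N = 2G - 5  [with G=4]  = 3
J = N - D - 1  [with N=3, D=-1]  = 3

3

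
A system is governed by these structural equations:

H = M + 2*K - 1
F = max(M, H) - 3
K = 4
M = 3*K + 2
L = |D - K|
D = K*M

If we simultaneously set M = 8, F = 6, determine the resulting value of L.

Setting M = 8, F = 6 by intervention discards those variables' equations.
D = K*M  [with K=4, M=8]  = 32
L = |D - K|  [with D=32, K=4]  = 28

28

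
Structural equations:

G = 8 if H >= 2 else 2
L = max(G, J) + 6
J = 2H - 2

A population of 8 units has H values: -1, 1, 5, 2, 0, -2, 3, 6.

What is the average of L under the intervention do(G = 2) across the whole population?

10

do(G=2) breaks G's dependence on H. With G=2 fixed, L across the units is 8, 8, 14, 8, 8, 8, 10, 16, mean 10.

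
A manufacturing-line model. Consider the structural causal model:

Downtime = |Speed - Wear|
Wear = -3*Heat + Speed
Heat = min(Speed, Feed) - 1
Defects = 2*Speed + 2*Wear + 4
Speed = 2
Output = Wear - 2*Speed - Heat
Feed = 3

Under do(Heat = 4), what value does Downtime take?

12

The intervention breaks the incoming arrows to Heat: Heat = min(Speed, Feed) - 1 no longer applies, and Heat = 4.
Wear = -3*Heat + Speed  [with Heat=4, Speed=2]  = -10
Downtime = |Speed - Wear|  [with Speed=2, Wear=-10]  = 12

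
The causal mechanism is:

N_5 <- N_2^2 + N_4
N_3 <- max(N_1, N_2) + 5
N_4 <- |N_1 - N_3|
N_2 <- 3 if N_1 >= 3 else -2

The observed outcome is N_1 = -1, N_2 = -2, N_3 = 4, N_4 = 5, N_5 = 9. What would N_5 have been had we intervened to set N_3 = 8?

13

do(N_3=8) replaces the equation N_3 <- max(N_1, N_2) + 5 with the constant N_3 = 8.
N_2 = 3 if N_1 >= 3 else -2  [with N_1=-1]  = -2
N_4 = |N_1 - N_3|  [with N_1=-1, N_3=8]  = 9
N_5 = N_2^2 + N_4  [with N_2=-2, N_4=9]  = 13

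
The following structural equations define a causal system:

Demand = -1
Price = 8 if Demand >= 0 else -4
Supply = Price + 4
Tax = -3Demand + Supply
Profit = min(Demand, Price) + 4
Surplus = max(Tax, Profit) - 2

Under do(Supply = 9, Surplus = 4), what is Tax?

Setting Supply = 9, Surplus = 4 by intervention discards those variables' equations.
Tax = -3Demand + Supply  [with Demand=-1, Supply=9]  = 12

12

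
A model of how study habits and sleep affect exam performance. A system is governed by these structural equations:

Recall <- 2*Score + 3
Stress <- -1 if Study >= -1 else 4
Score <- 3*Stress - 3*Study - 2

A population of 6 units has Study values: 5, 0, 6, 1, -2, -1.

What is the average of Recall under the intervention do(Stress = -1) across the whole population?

-16

Under do(Stress=-1), Stress's equation is replaced by Stress=-1 for every unit. Per-unit Recall: -37, -7, -43, -13, 5, -1. Mean = -16.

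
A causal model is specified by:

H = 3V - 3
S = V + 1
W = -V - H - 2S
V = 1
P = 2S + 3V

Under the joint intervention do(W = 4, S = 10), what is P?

The joint intervention fixes W = 4, S = 10, removing each variable's own equation.
P = 2S + 3V  [with S=10, V=1]  = 23

23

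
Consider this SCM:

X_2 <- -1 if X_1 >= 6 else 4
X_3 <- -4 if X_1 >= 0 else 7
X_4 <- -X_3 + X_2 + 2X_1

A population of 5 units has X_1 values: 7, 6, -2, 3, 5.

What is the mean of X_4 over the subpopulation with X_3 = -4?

16

E[X_4|X_3=-4] averages over only the 4 units with X_3=-4 (X_1 = 7, 6, 3, 5): X_4 = 17, 15, 14, 18, mean 16.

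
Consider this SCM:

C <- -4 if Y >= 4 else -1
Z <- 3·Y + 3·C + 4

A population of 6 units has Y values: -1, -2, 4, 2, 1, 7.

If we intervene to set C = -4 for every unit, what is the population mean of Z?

-2.5

Under do(C=-4), C's equation is replaced by C=-4 for every unit. Per-unit Z: -11, -14, 4, -2, -5, 13. Mean = -2.5.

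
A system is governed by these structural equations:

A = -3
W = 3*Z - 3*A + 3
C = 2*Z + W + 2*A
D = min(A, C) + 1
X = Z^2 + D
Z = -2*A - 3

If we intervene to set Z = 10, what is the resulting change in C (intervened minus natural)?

35

Under do(Z=10), the mechanism Z = -2*A - 3 is discarded; Z is fixed at 10.
W = 3*Z - 3*A + 3  [with Z=10, A=-3]  = 42
C = 2*Z + W + 2*A  [with Z=10, W=42, A=-3]  = 56
Without intervention: Z = -2*A - 3  [with A=-3]  = 3; W = 3*Z - 3*A + 3  [with Z=3, A=-3]  = 21; C = 2*Z + W + 2*A  [with Z=3, W=21, A=-3]  = 21.
Change = 56 − 21 = 35.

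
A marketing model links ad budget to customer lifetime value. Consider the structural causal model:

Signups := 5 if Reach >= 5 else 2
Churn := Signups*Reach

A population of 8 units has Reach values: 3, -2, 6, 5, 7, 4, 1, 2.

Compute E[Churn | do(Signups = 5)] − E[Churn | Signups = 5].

Every unit gets Signups=5 under the intervention. Churn values become 15, -10, 30, 25, 35, 20, 5, 10; E[Churn|do(Signups=5)] = 16.25.
Conditioning on Signups=5 selects the 3 unit(s) with Reach ∈ {6, 5, 7}. Their Churn values: 30, 25, 35. Mean = 30.
Difference = 16.25 − 30 = -13.75.

-13.75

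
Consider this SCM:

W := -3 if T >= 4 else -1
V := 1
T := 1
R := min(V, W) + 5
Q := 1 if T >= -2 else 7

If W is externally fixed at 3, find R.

do(W=3) replaces the equation W := -3 if T >= 4 else -1 with the constant W = 3.
R = min(V, W) + 5  [with V=1, W=3]  = 6

6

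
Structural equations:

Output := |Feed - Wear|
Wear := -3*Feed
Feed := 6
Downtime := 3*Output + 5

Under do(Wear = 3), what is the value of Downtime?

Under do(Wear=3), the mechanism Wear := -3*Feed is discarded; Wear is fixed at 3.
Output = |Feed - Wear|  [with Feed=6, Wear=3]  = 3
Downtime = 3*Output + 5  [with Output=3]  = 14

14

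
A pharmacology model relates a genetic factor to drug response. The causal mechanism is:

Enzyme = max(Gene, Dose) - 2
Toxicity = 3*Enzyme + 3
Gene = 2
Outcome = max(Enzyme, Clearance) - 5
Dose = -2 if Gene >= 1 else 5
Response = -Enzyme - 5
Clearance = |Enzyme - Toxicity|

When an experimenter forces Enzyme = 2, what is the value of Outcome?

2

The intervention breaks the incoming arrows to Enzyme: Enzyme = max(Gene, Dose) - 2 no longer applies, and Enzyme = 2.
Toxicity = 3*Enzyme + 3  [with Enzyme=2]  = 9
Clearance = |Enzyme - Toxicity|  [with Enzyme=2, Toxicity=9]  = 7
Outcome = max(Enzyme, Clearance) - 5  [with Enzyme=2, Clearance=7]  = 2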